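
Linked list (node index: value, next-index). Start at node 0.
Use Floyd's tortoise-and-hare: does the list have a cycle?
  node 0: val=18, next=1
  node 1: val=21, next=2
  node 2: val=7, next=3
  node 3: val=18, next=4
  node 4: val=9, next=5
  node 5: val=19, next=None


Floyd's tortoise (slow, +1) and hare (fast, +2):
  init: slow=0, fast=0
  step 1: slow=1, fast=2
  step 2: slow=2, fast=4
  step 3: fast 4->5->None, no cycle

Cycle: no


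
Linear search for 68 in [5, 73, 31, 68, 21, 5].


i=0: 5!=68
i=1: 73!=68
i=2: 31!=68
i=3: 68==68 found!

Found at 3, 4 comps


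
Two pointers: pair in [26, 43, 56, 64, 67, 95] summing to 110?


lo=0(26)+hi=5(95)=121
lo=0(26)+hi=4(67)=93
lo=1(43)+hi=4(67)=110

Yes: 43+67=110


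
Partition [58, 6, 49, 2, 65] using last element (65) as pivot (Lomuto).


Pivot: 65
  58 <= 65: advance i (no swap)
  6 <= 65: advance i (no swap)
  49 <= 65: advance i (no swap)
  2 <= 65: advance i (no swap)
Place pivot at 4: [58, 6, 49, 2, 65]

Partitioned: [58, 6, 49, 2, 65]


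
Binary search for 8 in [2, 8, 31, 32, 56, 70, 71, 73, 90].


Step 1: lo=0, hi=8, mid=4, val=56
Step 2: lo=0, hi=3, mid=1, val=8

Found at index 1


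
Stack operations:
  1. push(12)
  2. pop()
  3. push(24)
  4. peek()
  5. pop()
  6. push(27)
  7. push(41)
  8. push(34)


push(12) -> [12]
pop()->12, []
push(24) -> [24]
peek()->24
pop()->24, []
push(27) -> [27]
push(41) -> [27, 41]
push(34) -> [27, 41, 34]

Final stack: [27, 41, 34]


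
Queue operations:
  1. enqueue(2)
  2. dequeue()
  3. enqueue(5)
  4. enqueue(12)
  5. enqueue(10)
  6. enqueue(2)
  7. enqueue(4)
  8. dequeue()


enqueue(2) -> [2]
dequeue()->2, []
enqueue(5) -> [5]
enqueue(12) -> [5, 12]
enqueue(10) -> [5, 12, 10]
enqueue(2) -> [5, 12, 10, 2]
enqueue(4) -> [5, 12, 10, 2, 4]
dequeue()->5, [12, 10, 2, 4]

Final queue: [12, 10, 2, 4]


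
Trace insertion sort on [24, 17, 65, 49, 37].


Initial: [24, 17, 65, 49, 37]
Insert 17: [17, 24, 65, 49, 37]
Insert 65: [17, 24, 65, 49, 37]
Insert 49: [17, 24, 49, 65, 37]
Insert 37: [17, 24, 37, 49, 65]

Sorted: [17, 24, 37, 49, 65]


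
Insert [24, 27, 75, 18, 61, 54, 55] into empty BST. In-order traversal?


Insert 24: root
Insert 27: R from 24
Insert 75: R from 24 -> R from 27
Insert 18: L from 24
Insert 61: R from 24 -> R from 27 -> L from 75
Insert 54: R from 24 -> R from 27 -> L from 75 -> L from 61
Insert 55: R from 24 -> R from 27 -> L from 75 -> L from 61 -> R from 54

In-order: [18, 24, 27, 54, 55, 61, 75]


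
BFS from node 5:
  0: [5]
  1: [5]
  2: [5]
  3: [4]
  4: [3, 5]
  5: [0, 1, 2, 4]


Visit 5, enqueue [0, 1, 2, 4]
Visit 0, enqueue []
Visit 1, enqueue []
Visit 2, enqueue []
Visit 4, enqueue [3]
Visit 3, enqueue []

BFS order: [5, 0, 1, 2, 4, 3]


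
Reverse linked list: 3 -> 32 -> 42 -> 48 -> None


Step 1: curr=3, set curr.next=prev(None) | reversed so far: 3
Step 2: curr=32, set curr.next=prev(3) | reversed so far: 32 -> 3
Step 3: curr=42, set curr.next=prev(32) | reversed so far: 42 -> 32 -> 3
Step 4: curr=48, set curr.next=prev(42) | reversed so far: 48 -> 42 -> 32 -> 3

48 -> 42 -> 32 -> 3 -> None


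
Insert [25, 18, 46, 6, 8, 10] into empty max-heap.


Insert 25: [25]
Insert 18: [25, 18]
Insert 46: [46, 18, 25]
Insert 6: [46, 18, 25, 6]
Insert 8: [46, 18, 25, 6, 8]
Insert 10: [46, 18, 25, 6, 8, 10]

Final heap: [46, 18, 25, 6, 8, 10]


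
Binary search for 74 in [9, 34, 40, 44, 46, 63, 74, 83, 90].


Step 1: lo=0, hi=8, mid=4, val=46
Step 2: lo=5, hi=8, mid=6, val=74

Found at index 6


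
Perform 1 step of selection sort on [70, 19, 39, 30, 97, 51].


Initial: [70, 19, 39, 30, 97, 51]
Step 1: min=19 at 1
  Swap: [19, 70, 39, 30, 97, 51]

After 1 step: [19, 70, 39, 30, 97, 51]


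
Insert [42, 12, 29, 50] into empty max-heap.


Insert 42: [42]
Insert 12: [42, 12]
Insert 29: [42, 12, 29]
Insert 50: [50, 42, 29, 12]

Final heap: [50, 42, 29, 12]


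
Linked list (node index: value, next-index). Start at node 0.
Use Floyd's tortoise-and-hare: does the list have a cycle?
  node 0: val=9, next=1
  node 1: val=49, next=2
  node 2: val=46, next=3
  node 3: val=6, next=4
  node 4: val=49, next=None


Floyd's tortoise (slow, +1) and hare (fast, +2):
  init: slow=0, fast=0
  step 1: slow=1, fast=2
  step 2: slow=2, fast=4
  step 3: fast -> None, no cycle

Cycle: no


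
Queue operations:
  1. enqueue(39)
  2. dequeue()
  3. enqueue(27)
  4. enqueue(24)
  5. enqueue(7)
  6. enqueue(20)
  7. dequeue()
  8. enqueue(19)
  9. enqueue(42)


enqueue(39) -> [39]
dequeue()->39, []
enqueue(27) -> [27]
enqueue(24) -> [27, 24]
enqueue(7) -> [27, 24, 7]
enqueue(20) -> [27, 24, 7, 20]
dequeue()->27, [24, 7, 20]
enqueue(19) -> [24, 7, 20, 19]
enqueue(42) -> [24, 7, 20, 19, 42]

Final queue: [24, 7, 20, 19, 42]


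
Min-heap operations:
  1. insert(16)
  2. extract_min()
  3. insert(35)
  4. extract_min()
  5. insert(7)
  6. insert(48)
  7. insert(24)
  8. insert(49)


insert(16) -> [16]
extract_min()->16, []
insert(35) -> [35]
extract_min()->35, []
insert(7) -> [7]
insert(48) -> [7, 48]
insert(24) -> [7, 48, 24]
insert(49) -> [7, 48, 24, 49]

Final heap: [7, 48, 24, 49]


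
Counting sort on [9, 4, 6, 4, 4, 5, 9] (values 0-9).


Input: [9, 4, 6, 4, 4, 5, 9]
Counts: [0, 0, 0, 0, 3, 1, 1, 0, 0, 2]

Sorted: [4, 4, 4, 5, 6, 9, 9]


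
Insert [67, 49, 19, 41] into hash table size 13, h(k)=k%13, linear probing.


Insert 67: h=2 -> slot 2
Insert 49: h=10 -> slot 10
Insert 19: h=6 -> slot 6
Insert 41: h=2, 1 probes -> slot 3

Table: [None, None, 67, 41, None, None, 19, None, None, None, 49, None, None]


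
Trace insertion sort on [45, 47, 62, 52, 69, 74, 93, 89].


Initial: [45, 47, 62, 52, 69, 74, 93, 89]
Insert 47: [45, 47, 62, 52, 69, 74, 93, 89]
Insert 62: [45, 47, 62, 52, 69, 74, 93, 89]
Insert 52: [45, 47, 52, 62, 69, 74, 93, 89]
Insert 69: [45, 47, 52, 62, 69, 74, 93, 89]
Insert 74: [45, 47, 52, 62, 69, 74, 93, 89]
Insert 93: [45, 47, 52, 62, 69, 74, 93, 89]
Insert 89: [45, 47, 52, 62, 69, 74, 89, 93]

Sorted: [45, 47, 52, 62, 69, 74, 89, 93]


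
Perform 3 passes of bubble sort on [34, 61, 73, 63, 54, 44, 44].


Initial: [34, 61, 73, 63, 54, 44, 44]
Pass 1: [34, 61, 63, 54, 44, 44, 73] (4 swaps)
Pass 2: [34, 61, 54, 44, 44, 63, 73] (3 swaps)
Pass 3: [34, 54, 44, 44, 61, 63, 73] (3 swaps)

After 3 passes: [34, 54, 44, 44, 61, 63, 73]


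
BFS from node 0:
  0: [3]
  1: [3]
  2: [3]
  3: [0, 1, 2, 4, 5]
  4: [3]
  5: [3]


Visit 0, enqueue [3]
Visit 3, enqueue [1, 2, 4, 5]
Visit 1, enqueue []
Visit 2, enqueue []
Visit 4, enqueue []
Visit 5, enqueue []

BFS order: [0, 3, 1, 2, 4, 5]


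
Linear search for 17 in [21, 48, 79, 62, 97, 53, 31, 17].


i=0: 21!=17
i=1: 48!=17
i=2: 79!=17
i=3: 62!=17
i=4: 97!=17
i=5: 53!=17
i=6: 31!=17
i=7: 17==17 found!

Found at 7, 8 comps


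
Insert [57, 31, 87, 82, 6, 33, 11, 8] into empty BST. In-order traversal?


Insert 57: root
Insert 31: L from 57
Insert 87: R from 57
Insert 82: R from 57 -> L from 87
Insert 6: L from 57 -> L from 31
Insert 33: L from 57 -> R from 31
Insert 11: L from 57 -> L from 31 -> R from 6
Insert 8: L from 57 -> L from 31 -> R from 6 -> L from 11

In-order: [6, 8, 11, 31, 33, 57, 82, 87]


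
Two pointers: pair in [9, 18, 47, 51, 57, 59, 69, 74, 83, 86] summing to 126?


lo=0(9)+hi=9(86)=95
lo=1(18)+hi=9(86)=104
lo=2(47)+hi=9(86)=133
lo=2(47)+hi=8(83)=130
lo=2(47)+hi=7(74)=121
lo=3(51)+hi=7(74)=125
lo=4(57)+hi=7(74)=131
lo=4(57)+hi=6(69)=126

Yes: 57+69=126


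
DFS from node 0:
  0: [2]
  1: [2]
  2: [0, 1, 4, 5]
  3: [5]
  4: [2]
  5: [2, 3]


Visit 0, push [2]
Visit 2, push [5, 4, 1]
Visit 1, push []
Visit 4, push []
Visit 5, push [3]
Visit 3, push []

DFS order: [0, 2, 1, 4, 5, 3]


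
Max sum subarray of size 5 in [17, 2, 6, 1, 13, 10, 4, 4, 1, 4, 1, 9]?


[0:5]: 39
[1:6]: 32
[2:7]: 34
[3:8]: 32
[4:9]: 32
[5:10]: 23
[6:11]: 14
[7:12]: 19

Max: 39 at [0:5]


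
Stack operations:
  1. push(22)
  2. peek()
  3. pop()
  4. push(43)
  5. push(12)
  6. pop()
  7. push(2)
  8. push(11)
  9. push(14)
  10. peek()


push(22) -> [22]
peek()->22
pop()->22, []
push(43) -> [43]
push(12) -> [43, 12]
pop()->12, [43]
push(2) -> [43, 2]
push(11) -> [43, 2, 11]
push(14) -> [43, 2, 11, 14]
peek()->14

Final stack: [43, 2, 11, 14]


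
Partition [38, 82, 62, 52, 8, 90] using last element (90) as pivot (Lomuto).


Pivot: 90
  38 <= 90: advance i (no swap)
  82 <= 90: advance i (no swap)
  62 <= 90: advance i (no swap)
  52 <= 90: advance i (no swap)
  8 <= 90: advance i (no swap)
Place pivot at 5: [38, 82, 62, 52, 8, 90]

Partitioned: [38, 82, 62, 52, 8, 90]


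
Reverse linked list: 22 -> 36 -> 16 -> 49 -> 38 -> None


Step 1: curr=22, set curr.next=prev(None) | reversed so far: 22
Step 2: curr=36, set curr.next=prev(22) | reversed so far: 36 -> 22
Step 3: curr=16, set curr.next=prev(36) | reversed so far: 16 -> 36 -> 22
Step 4: curr=49, set curr.next=prev(16) | reversed so far: 49 -> 16 -> 36 -> 22
Step 5: curr=38, set curr.next=prev(49) | reversed so far: 38 -> 49 -> 16 -> 36 -> 22

38 -> 49 -> 16 -> 36 -> 22 -> None


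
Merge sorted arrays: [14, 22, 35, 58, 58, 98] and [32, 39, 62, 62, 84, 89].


Take 14 from A
Take 22 from A
Take 32 from B
Take 35 from A
Take 39 from B
Take 58 from A
Take 58 from A
Take 62 from B
Take 62 from B
Take 84 from B
Take 89 from B

Merged: [14, 22, 32, 35, 39, 58, 58, 62, 62, 84, 89, 98]


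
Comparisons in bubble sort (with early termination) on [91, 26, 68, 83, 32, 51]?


Algorithm: bubble sort (with early termination)
Input: [91, 26, 68, 83, 32, 51]
Sorted: [26, 32, 51, 68, 83, 91]

14


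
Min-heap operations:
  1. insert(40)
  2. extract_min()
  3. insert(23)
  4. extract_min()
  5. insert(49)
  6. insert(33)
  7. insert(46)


insert(40) -> [40]
extract_min()->40, []
insert(23) -> [23]
extract_min()->23, []
insert(49) -> [49]
insert(33) -> [33, 49]
insert(46) -> [33, 49, 46]

Final heap: [33, 49, 46]


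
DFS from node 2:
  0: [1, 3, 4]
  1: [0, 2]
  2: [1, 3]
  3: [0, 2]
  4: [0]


Visit 2, push [3, 1]
Visit 1, push [0]
Visit 0, push [4, 3]
Visit 3, push []
Visit 4, push []

DFS order: [2, 1, 0, 3, 4]


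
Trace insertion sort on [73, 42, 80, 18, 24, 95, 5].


Initial: [73, 42, 80, 18, 24, 95, 5]
Insert 42: [42, 73, 80, 18, 24, 95, 5]
Insert 80: [42, 73, 80, 18, 24, 95, 5]
Insert 18: [18, 42, 73, 80, 24, 95, 5]
Insert 24: [18, 24, 42, 73, 80, 95, 5]
Insert 95: [18, 24, 42, 73, 80, 95, 5]
Insert 5: [5, 18, 24, 42, 73, 80, 95]

Sorted: [5, 18, 24, 42, 73, 80, 95]


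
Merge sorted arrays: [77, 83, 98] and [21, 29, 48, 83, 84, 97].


Take 21 from B
Take 29 from B
Take 48 from B
Take 77 from A
Take 83 from A
Take 83 from B
Take 84 from B
Take 97 from B

Merged: [21, 29, 48, 77, 83, 83, 84, 97, 98]


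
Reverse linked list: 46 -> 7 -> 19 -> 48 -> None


Step 1: curr=46, set curr.next=prev(None) | reversed so far: 46
Step 2: curr=7, set curr.next=prev(46) | reversed so far: 7 -> 46
Step 3: curr=19, set curr.next=prev(7) | reversed so far: 19 -> 7 -> 46
Step 4: curr=48, set curr.next=prev(19) | reversed so far: 48 -> 19 -> 7 -> 46

48 -> 19 -> 7 -> 46 -> None


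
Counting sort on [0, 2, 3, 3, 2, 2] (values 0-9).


Input: [0, 2, 3, 3, 2, 2]
Counts: [1, 0, 3, 2, 0, 0, 0, 0, 0, 0]

Sorted: [0, 2, 2, 2, 3, 3]


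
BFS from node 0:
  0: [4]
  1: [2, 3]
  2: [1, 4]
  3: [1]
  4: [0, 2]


Visit 0, enqueue [4]
Visit 4, enqueue [2]
Visit 2, enqueue [1]
Visit 1, enqueue [3]
Visit 3, enqueue []

BFS order: [0, 4, 2, 1, 3]


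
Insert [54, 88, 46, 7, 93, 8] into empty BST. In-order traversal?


Insert 54: root
Insert 88: R from 54
Insert 46: L from 54
Insert 7: L from 54 -> L from 46
Insert 93: R from 54 -> R from 88
Insert 8: L from 54 -> L from 46 -> R from 7

In-order: [7, 8, 46, 54, 88, 93]


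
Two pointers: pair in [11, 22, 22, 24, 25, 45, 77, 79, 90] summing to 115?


lo=0(11)+hi=8(90)=101
lo=1(22)+hi=8(90)=112
lo=2(22)+hi=8(90)=112
lo=3(24)+hi=8(90)=114
lo=4(25)+hi=8(90)=115

Yes: 25+90=115


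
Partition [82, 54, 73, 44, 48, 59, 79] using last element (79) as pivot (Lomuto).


Pivot: 79
  54 <= 79: swap -> [54, 82, 73, 44, 48, 59, 79]
  73 <= 79: swap -> [54, 73, 82, 44, 48, 59, 79]
  44 <= 79: swap -> [54, 73, 44, 82, 48, 59, 79]
  48 <= 79: swap -> [54, 73, 44, 48, 82, 59, 79]
  59 <= 79: swap -> [54, 73, 44, 48, 59, 82, 79]
Place pivot at 5: [54, 73, 44, 48, 59, 79, 82]

Partitioned: [54, 73, 44, 48, 59, 79, 82]


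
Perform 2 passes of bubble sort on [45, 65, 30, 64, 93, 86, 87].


Initial: [45, 65, 30, 64, 93, 86, 87]
Pass 1: [45, 30, 64, 65, 86, 87, 93] (4 swaps)
Pass 2: [30, 45, 64, 65, 86, 87, 93] (1 swaps)

After 2 passes: [30, 45, 64, 65, 86, 87, 93]


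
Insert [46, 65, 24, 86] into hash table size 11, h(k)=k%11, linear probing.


Insert 46: h=2 -> slot 2
Insert 65: h=10 -> slot 10
Insert 24: h=2, 1 probes -> slot 3
Insert 86: h=9 -> slot 9

Table: [None, None, 46, 24, None, None, None, None, None, 86, 65]


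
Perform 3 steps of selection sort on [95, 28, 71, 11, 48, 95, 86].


Initial: [95, 28, 71, 11, 48, 95, 86]
Step 1: min=11 at 3
  Swap: [11, 28, 71, 95, 48, 95, 86]
Step 2: min=28 at 1
  Swap: [11, 28, 71, 95, 48, 95, 86]
Step 3: min=48 at 4
  Swap: [11, 28, 48, 95, 71, 95, 86]

After 3 steps: [11, 28, 48, 95, 71, 95, 86]


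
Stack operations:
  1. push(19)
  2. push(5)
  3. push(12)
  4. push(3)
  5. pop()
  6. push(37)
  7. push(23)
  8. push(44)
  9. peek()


push(19) -> [19]
push(5) -> [19, 5]
push(12) -> [19, 5, 12]
push(3) -> [19, 5, 12, 3]
pop()->3, [19, 5, 12]
push(37) -> [19, 5, 12, 37]
push(23) -> [19, 5, 12, 37, 23]
push(44) -> [19, 5, 12, 37, 23, 44]
peek()->44

Final stack: [19, 5, 12, 37, 23, 44]


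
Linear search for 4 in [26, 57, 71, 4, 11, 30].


i=0: 26!=4
i=1: 57!=4
i=2: 71!=4
i=3: 4==4 found!

Found at 3, 4 comps


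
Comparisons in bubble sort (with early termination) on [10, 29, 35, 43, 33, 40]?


Algorithm: bubble sort (with early termination)
Input: [10, 29, 35, 43, 33, 40]
Sorted: [10, 29, 33, 35, 40, 43]

12


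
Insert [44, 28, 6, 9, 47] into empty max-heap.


Insert 44: [44]
Insert 28: [44, 28]
Insert 6: [44, 28, 6]
Insert 9: [44, 28, 6, 9]
Insert 47: [47, 44, 6, 9, 28]

Final heap: [47, 44, 6, 9, 28]


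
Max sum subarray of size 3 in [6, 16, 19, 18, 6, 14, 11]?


[0:3]: 41
[1:4]: 53
[2:5]: 43
[3:6]: 38
[4:7]: 31

Max: 53 at [1:4]


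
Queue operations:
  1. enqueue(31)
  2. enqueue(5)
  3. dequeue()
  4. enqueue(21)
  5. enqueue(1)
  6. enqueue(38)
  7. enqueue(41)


enqueue(31) -> [31]
enqueue(5) -> [31, 5]
dequeue()->31, [5]
enqueue(21) -> [5, 21]
enqueue(1) -> [5, 21, 1]
enqueue(38) -> [5, 21, 1, 38]
enqueue(41) -> [5, 21, 1, 38, 41]

Final queue: [5, 21, 1, 38, 41]


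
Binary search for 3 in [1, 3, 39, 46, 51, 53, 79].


Step 1: lo=0, hi=6, mid=3, val=46
Step 2: lo=0, hi=2, mid=1, val=3

Found at index 1


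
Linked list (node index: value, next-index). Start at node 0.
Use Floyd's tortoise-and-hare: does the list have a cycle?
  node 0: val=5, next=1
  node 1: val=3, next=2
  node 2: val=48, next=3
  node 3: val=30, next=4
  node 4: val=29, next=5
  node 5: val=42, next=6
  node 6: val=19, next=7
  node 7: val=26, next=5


Floyd's tortoise (slow, +1) and hare (fast, +2):
  init: slow=0, fast=0
  step 1: slow=1, fast=2
  step 2: slow=2, fast=4
  step 3: slow=3, fast=6
  step 4: slow=4, fast=5
  step 5: slow=5, fast=7
  step 6: slow=6, fast=6
  slow == fast at node 6: cycle detected

Cycle: yes


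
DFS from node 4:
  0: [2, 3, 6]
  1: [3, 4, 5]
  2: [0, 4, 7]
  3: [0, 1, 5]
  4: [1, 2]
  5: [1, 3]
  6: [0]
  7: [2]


Visit 4, push [2, 1]
Visit 1, push [5, 3]
Visit 3, push [5, 0]
Visit 0, push [6, 2]
Visit 2, push [7]
Visit 7, push []
Visit 6, push []
Visit 5, push []

DFS order: [4, 1, 3, 0, 2, 7, 6, 5]


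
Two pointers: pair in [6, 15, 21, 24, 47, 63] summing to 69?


lo=0(6)+hi=5(63)=69

Yes: 6+63=69


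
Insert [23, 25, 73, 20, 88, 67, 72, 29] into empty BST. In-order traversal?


Insert 23: root
Insert 25: R from 23
Insert 73: R from 23 -> R from 25
Insert 20: L from 23
Insert 88: R from 23 -> R from 25 -> R from 73
Insert 67: R from 23 -> R from 25 -> L from 73
Insert 72: R from 23 -> R from 25 -> L from 73 -> R from 67
Insert 29: R from 23 -> R from 25 -> L from 73 -> L from 67

In-order: [20, 23, 25, 29, 67, 72, 73, 88]


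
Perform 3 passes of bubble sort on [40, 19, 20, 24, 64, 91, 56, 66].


Initial: [40, 19, 20, 24, 64, 91, 56, 66]
Pass 1: [19, 20, 24, 40, 64, 56, 66, 91] (5 swaps)
Pass 2: [19, 20, 24, 40, 56, 64, 66, 91] (1 swaps)
Pass 3: [19, 20, 24, 40, 56, 64, 66, 91] (0 swaps)

After 3 passes: [19, 20, 24, 40, 56, 64, 66, 91]


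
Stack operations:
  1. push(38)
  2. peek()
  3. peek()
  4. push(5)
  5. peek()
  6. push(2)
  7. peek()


push(38) -> [38]
peek()->38
peek()->38
push(5) -> [38, 5]
peek()->5
push(2) -> [38, 5, 2]
peek()->2

Final stack: [38, 5, 2]


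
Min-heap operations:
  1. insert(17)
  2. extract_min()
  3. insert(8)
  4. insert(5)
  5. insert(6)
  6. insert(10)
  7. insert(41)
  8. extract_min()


insert(17) -> [17]
extract_min()->17, []
insert(8) -> [8]
insert(5) -> [5, 8]
insert(6) -> [5, 8, 6]
insert(10) -> [5, 8, 6, 10]
insert(41) -> [5, 8, 6, 10, 41]
extract_min()->5, [6, 8, 41, 10]

Final heap: [6, 8, 41, 10]


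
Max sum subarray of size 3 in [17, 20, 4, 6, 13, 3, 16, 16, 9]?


[0:3]: 41
[1:4]: 30
[2:5]: 23
[3:6]: 22
[4:7]: 32
[5:8]: 35
[6:9]: 41

Max: 41 at [0:3]


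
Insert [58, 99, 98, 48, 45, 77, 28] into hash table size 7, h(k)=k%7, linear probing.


Insert 58: h=2 -> slot 2
Insert 99: h=1 -> slot 1
Insert 98: h=0 -> slot 0
Insert 48: h=6 -> slot 6
Insert 45: h=3 -> slot 3
Insert 77: h=0, 4 probes -> slot 4
Insert 28: h=0, 5 probes -> slot 5

Table: [98, 99, 58, 45, 77, 28, 48]


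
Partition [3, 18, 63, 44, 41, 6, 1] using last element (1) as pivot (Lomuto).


Pivot: 1
Place pivot at 0: [1, 18, 63, 44, 41, 6, 3]

Partitioned: [1, 18, 63, 44, 41, 6, 3]


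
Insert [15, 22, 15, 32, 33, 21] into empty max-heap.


Insert 15: [15]
Insert 22: [22, 15]
Insert 15: [22, 15, 15]
Insert 32: [32, 22, 15, 15]
Insert 33: [33, 32, 15, 15, 22]
Insert 21: [33, 32, 21, 15, 22, 15]

Final heap: [33, 32, 21, 15, 22, 15]


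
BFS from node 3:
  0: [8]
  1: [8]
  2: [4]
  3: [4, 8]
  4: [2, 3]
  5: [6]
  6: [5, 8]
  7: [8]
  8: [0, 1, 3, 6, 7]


Visit 3, enqueue [4, 8]
Visit 4, enqueue [2]
Visit 8, enqueue [0, 1, 6, 7]
Visit 2, enqueue []
Visit 0, enqueue []
Visit 1, enqueue []
Visit 6, enqueue [5]
Visit 7, enqueue []
Visit 5, enqueue []

BFS order: [3, 4, 8, 2, 0, 1, 6, 7, 5]


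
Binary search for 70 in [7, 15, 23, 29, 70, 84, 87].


Step 1: lo=0, hi=6, mid=3, val=29
Step 2: lo=4, hi=6, mid=5, val=84
Step 3: lo=4, hi=4, mid=4, val=70

Found at index 4


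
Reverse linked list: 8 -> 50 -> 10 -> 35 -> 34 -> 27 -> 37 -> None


Step 1: curr=8, set curr.next=prev(None) | reversed so far: 8
Step 2: curr=50, set curr.next=prev(8) | reversed so far: 50 -> 8
Step 3: curr=10, set curr.next=prev(50) | reversed so far: 10 -> 50 -> 8
Step 4: curr=35, set curr.next=prev(10) | reversed so far: 35 -> 10 -> 50 -> 8
Step 5: curr=34, set curr.next=prev(35) | reversed so far: 34 -> 35 -> 10 -> 50 -> 8
Step 6: curr=27, set curr.next=prev(34) | reversed so far: 27 -> 34 -> 35 -> 10 -> 50 -> 8
Step 7: curr=37, set curr.next=prev(27) | reversed so far: 37 -> 27 -> 34 -> 35 -> 10 -> 50 -> 8

37 -> 27 -> 34 -> 35 -> 10 -> 50 -> 8 -> None


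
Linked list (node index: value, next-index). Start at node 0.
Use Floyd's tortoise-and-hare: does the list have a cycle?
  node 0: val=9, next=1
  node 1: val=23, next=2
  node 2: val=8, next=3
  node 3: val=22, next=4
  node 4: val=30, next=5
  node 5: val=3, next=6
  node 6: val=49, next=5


Floyd's tortoise (slow, +1) and hare (fast, +2):
  init: slow=0, fast=0
  step 1: slow=1, fast=2
  step 2: slow=2, fast=4
  step 3: slow=3, fast=6
  step 4: slow=4, fast=6
  step 5: slow=5, fast=6
  step 6: slow=6, fast=6
  slow == fast at node 6: cycle detected

Cycle: yes


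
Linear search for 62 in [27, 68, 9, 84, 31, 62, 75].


i=0: 27!=62
i=1: 68!=62
i=2: 9!=62
i=3: 84!=62
i=4: 31!=62
i=5: 62==62 found!

Found at 5, 6 comps


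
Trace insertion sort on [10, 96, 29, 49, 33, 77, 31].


Initial: [10, 96, 29, 49, 33, 77, 31]
Insert 96: [10, 96, 29, 49, 33, 77, 31]
Insert 29: [10, 29, 96, 49, 33, 77, 31]
Insert 49: [10, 29, 49, 96, 33, 77, 31]
Insert 33: [10, 29, 33, 49, 96, 77, 31]
Insert 77: [10, 29, 33, 49, 77, 96, 31]
Insert 31: [10, 29, 31, 33, 49, 77, 96]

Sorted: [10, 29, 31, 33, 49, 77, 96]


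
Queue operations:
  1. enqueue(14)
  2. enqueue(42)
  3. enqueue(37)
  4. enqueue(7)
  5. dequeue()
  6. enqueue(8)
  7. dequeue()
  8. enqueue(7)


enqueue(14) -> [14]
enqueue(42) -> [14, 42]
enqueue(37) -> [14, 42, 37]
enqueue(7) -> [14, 42, 37, 7]
dequeue()->14, [42, 37, 7]
enqueue(8) -> [42, 37, 7, 8]
dequeue()->42, [37, 7, 8]
enqueue(7) -> [37, 7, 8, 7]

Final queue: [37, 7, 8, 7]


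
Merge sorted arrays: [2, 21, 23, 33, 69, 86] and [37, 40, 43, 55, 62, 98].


Take 2 from A
Take 21 from A
Take 23 from A
Take 33 from A
Take 37 from B
Take 40 from B
Take 43 from B
Take 55 from B
Take 62 from B
Take 69 from A
Take 86 from A

Merged: [2, 21, 23, 33, 37, 40, 43, 55, 62, 69, 86, 98]


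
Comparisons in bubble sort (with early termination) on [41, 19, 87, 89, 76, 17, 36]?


Algorithm: bubble sort (with early termination)
Input: [41, 19, 87, 89, 76, 17, 36]
Sorted: [17, 19, 36, 41, 76, 87, 89]

21


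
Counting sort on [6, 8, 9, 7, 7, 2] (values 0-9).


Input: [6, 8, 9, 7, 7, 2]
Counts: [0, 0, 1, 0, 0, 0, 1, 2, 1, 1]

Sorted: [2, 6, 7, 7, 8, 9]


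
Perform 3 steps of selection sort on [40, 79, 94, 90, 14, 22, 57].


Initial: [40, 79, 94, 90, 14, 22, 57]
Step 1: min=14 at 4
  Swap: [14, 79, 94, 90, 40, 22, 57]
Step 2: min=22 at 5
  Swap: [14, 22, 94, 90, 40, 79, 57]
Step 3: min=40 at 4
  Swap: [14, 22, 40, 90, 94, 79, 57]

After 3 steps: [14, 22, 40, 90, 94, 79, 57]


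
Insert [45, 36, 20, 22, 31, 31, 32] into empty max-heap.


Insert 45: [45]
Insert 36: [45, 36]
Insert 20: [45, 36, 20]
Insert 22: [45, 36, 20, 22]
Insert 31: [45, 36, 20, 22, 31]
Insert 31: [45, 36, 31, 22, 31, 20]
Insert 32: [45, 36, 32, 22, 31, 20, 31]

Final heap: [45, 36, 32, 22, 31, 20, 31]


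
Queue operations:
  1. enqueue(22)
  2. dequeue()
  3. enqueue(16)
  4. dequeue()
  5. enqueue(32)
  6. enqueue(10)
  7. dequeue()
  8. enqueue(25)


enqueue(22) -> [22]
dequeue()->22, []
enqueue(16) -> [16]
dequeue()->16, []
enqueue(32) -> [32]
enqueue(10) -> [32, 10]
dequeue()->32, [10]
enqueue(25) -> [10, 25]

Final queue: [10, 25]


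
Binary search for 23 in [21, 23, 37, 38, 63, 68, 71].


Step 1: lo=0, hi=6, mid=3, val=38
Step 2: lo=0, hi=2, mid=1, val=23

Found at index 1


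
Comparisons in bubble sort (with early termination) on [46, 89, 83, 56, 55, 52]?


Algorithm: bubble sort (with early termination)
Input: [46, 89, 83, 56, 55, 52]
Sorted: [46, 52, 55, 56, 83, 89]

15


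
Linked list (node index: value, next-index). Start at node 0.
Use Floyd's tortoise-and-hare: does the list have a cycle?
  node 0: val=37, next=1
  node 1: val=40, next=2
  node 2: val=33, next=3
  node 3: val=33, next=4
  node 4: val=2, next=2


Floyd's tortoise (slow, +1) and hare (fast, +2):
  init: slow=0, fast=0
  step 1: slow=1, fast=2
  step 2: slow=2, fast=4
  step 3: slow=3, fast=3
  slow == fast at node 3: cycle detected

Cycle: yes


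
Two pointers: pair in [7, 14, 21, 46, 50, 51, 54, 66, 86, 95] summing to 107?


lo=0(7)+hi=9(95)=102
lo=1(14)+hi=9(95)=109
lo=1(14)+hi=8(86)=100
lo=2(21)+hi=8(86)=107

Yes: 21+86=107


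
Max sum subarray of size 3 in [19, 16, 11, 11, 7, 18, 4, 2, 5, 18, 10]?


[0:3]: 46
[1:4]: 38
[2:5]: 29
[3:6]: 36
[4:7]: 29
[5:8]: 24
[6:9]: 11
[7:10]: 25
[8:11]: 33

Max: 46 at [0:3]


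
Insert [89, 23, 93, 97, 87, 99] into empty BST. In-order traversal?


Insert 89: root
Insert 23: L from 89
Insert 93: R from 89
Insert 97: R from 89 -> R from 93
Insert 87: L from 89 -> R from 23
Insert 99: R from 89 -> R from 93 -> R from 97

In-order: [23, 87, 89, 93, 97, 99]


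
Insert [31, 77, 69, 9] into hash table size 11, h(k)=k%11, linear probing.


Insert 31: h=9 -> slot 9
Insert 77: h=0 -> slot 0
Insert 69: h=3 -> slot 3
Insert 9: h=9, 1 probes -> slot 10

Table: [77, None, None, 69, None, None, None, None, None, 31, 9]


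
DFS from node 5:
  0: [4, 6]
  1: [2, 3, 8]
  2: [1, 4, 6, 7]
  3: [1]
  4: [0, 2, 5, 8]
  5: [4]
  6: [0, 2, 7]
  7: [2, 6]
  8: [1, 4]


Visit 5, push [4]
Visit 4, push [8, 2, 0]
Visit 0, push [6]
Visit 6, push [7, 2]
Visit 2, push [7, 1]
Visit 1, push [8, 3]
Visit 3, push []
Visit 8, push []
Visit 7, push []

DFS order: [5, 4, 0, 6, 2, 1, 3, 8, 7]


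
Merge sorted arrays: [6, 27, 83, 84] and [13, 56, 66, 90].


Take 6 from A
Take 13 from B
Take 27 from A
Take 56 from B
Take 66 from B
Take 83 from A
Take 84 from A

Merged: [6, 13, 27, 56, 66, 83, 84, 90]


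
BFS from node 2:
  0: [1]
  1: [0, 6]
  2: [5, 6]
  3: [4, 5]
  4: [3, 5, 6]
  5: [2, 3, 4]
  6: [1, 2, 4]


Visit 2, enqueue [5, 6]
Visit 5, enqueue [3, 4]
Visit 6, enqueue [1]
Visit 3, enqueue []
Visit 4, enqueue []
Visit 1, enqueue [0]
Visit 0, enqueue []

BFS order: [2, 5, 6, 3, 4, 1, 0]


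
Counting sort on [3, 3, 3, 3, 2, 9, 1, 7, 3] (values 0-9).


Input: [3, 3, 3, 3, 2, 9, 1, 7, 3]
Counts: [0, 1, 1, 5, 0, 0, 0, 1, 0, 1]

Sorted: [1, 2, 3, 3, 3, 3, 3, 7, 9]


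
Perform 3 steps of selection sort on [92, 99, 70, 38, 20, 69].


Initial: [92, 99, 70, 38, 20, 69]
Step 1: min=20 at 4
  Swap: [20, 99, 70, 38, 92, 69]
Step 2: min=38 at 3
  Swap: [20, 38, 70, 99, 92, 69]
Step 3: min=69 at 5
  Swap: [20, 38, 69, 99, 92, 70]

After 3 steps: [20, 38, 69, 99, 92, 70]


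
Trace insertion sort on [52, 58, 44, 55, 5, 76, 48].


Initial: [52, 58, 44, 55, 5, 76, 48]
Insert 58: [52, 58, 44, 55, 5, 76, 48]
Insert 44: [44, 52, 58, 55, 5, 76, 48]
Insert 55: [44, 52, 55, 58, 5, 76, 48]
Insert 5: [5, 44, 52, 55, 58, 76, 48]
Insert 76: [5, 44, 52, 55, 58, 76, 48]
Insert 48: [5, 44, 48, 52, 55, 58, 76]

Sorted: [5, 44, 48, 52, 55, 58, 76]


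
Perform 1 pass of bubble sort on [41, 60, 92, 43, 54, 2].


Initial: [41, 60, 92, 43, 54, 2]
Pass 1: [41, 60, 43, 54, 2, 92] (3 swaps)

After 1 pass: [41, 60, 43, 54, 2, 92]


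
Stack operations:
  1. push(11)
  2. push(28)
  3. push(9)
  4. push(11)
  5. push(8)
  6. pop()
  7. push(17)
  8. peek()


push(11) -> [11]
push(28) -> [11, 28]
push(9) -> [11, 28, 9]
push(11) -> [11, 28, 9, 11]
push(8) -> [11, 28, 9, 11, 8]
pop()->8, [11, 28, 9, 11]
push(17) -> [11, 28, 9, 11, 17]
peek()->17

Final stack: [11, 28, 9, 11, 17]


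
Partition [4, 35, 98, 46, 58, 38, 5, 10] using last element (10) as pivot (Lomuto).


Pivot: 10
  4 <= 10: advance i (no swap)
  5 <= 10: swap -> [4, 5, 98, 46, 58, 38, 35, 10]
Place pivot at 2: [4, 5, 10, 46, 58, 38, 35, 98]

Partitioned: [4, 5, 10, 46, 58, 38, 35, 98]


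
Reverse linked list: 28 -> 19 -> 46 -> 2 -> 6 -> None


Step 1: curr=28, set curr.next=prev(None) | reversed so far: 28
Step 2: curr=19, set curr.next=prev(28) | reversed so far: 19 -> 28
Step 3: curr=46, set curr.next=prev(19) | reversed so far: 46 -> 19 -> 28
Step 4: curr=2, set curr.next=prev(46) | reversed so far: 2 -> 46 -> 19 -> 28
Step 5: curr=6, set curr.next=prev(2) | reversed so far: 6 -> 2 -> 46 -> 19 -> 28

6 -> 2 -> 46 -> 19 -> 28 -> None


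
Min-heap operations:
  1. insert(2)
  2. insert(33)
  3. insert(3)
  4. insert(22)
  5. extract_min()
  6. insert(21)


insert(2) -> [2]
insert(33) -> [2, 33]
insert(3) -> [2, 33, 3]
insert(22) -> [2, 22, 3, 33]
extract_min()->2, [3, 22, 33]
insert(21) -> [3, 21, 33, 22]

Final heap: [3, 21, 33, 22]


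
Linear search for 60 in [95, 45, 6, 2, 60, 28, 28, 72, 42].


i=0: 95!=60
i=1: 45!=60
i=2: 6!=60
i=3: 2!=60
i=4: 60==60 found!

Found at 4, 5 comps


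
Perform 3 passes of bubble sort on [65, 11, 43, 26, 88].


Initial: [65, 11, 43, 26, 88]
Pass 1: [11, 43, 26, 65, 88] (3 swaps)
Pass 2: [11, 26, 43, 65, 88] (1 swaps)
Pass 3: [11, 26, 43, 65, 88] (0 swaps)

After 3 passes: [11, 26, 43, 65, 88]


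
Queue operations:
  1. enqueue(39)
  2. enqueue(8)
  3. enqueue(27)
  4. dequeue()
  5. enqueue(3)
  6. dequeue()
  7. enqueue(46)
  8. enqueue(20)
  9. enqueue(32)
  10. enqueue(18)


enqueue(39) -> [39]
enqueue(8) -> [39, 8]
enqueue(27) -> [39, 8, 27]
dequeue()->39, [8, 27]
enqueue(3) -> [8, 27, 3]
dequeue()->8, [27, 3]
enqueue(46) -> [27, 3, 46]
enqueue(20) -> [27, 3, 46, 20]
enqueue(32) -> [27, 3, 46, 20, 32]
enqueue(18) -> [27, 3, 46, 20, 32, 18]

Final queue: [27, 3, 46, 20, 32, 18]


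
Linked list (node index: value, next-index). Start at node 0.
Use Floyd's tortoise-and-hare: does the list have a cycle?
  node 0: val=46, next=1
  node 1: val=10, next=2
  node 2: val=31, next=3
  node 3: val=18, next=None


Floyd's tortoise (slow, +1) and hare (fast, +2):
  init: slow=0, fast=0
  step 1: slow=1, fast=2
  step 2: fast 2->3->None, no cycle

Cycle: no


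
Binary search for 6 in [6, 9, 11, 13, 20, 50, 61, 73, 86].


Step 1: lo=0, hi=8, mid=4, val=20
Step 2: lo=0, hi=3, mid=1, val=9
Step 3: lo=0, hi=0, mid=0, val=6

Found at index 0


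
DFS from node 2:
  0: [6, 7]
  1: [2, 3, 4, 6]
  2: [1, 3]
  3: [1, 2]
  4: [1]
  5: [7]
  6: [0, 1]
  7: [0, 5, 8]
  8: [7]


Visit 2, push [3, 1]
Visit 1, push [6, 4, 3]
Visit 3, push []
Visit 4, push []
Visit 6, push [0]
Visit 0, push [7]
Visit 7, push [8, 5]
Visit 5, push []
Visit 8, push []

DFS order: [2, 1, 3, 4, 6, 0, 7, 5, 8]


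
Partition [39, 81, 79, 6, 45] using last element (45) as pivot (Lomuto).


Pivot: 45
  39 <= 45: advance i (no swap)
  6 <= 45: swap -> [39, 6, 79, 81, 45]
Place pivot at 2: [39, 6, 45, 81, 79]

Partitioned: [39, 6, 45, 81, 79]


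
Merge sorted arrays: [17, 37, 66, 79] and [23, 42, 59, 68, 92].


Take 17 from A
Take 23 from B
Take 37 from A
Take 42 from B
Take 59 from B
Take 66 from A
Take 68 from B
Take 79 from A

Merged: [17, 23, 37, 42, 59, 66, 68, 79, 92]


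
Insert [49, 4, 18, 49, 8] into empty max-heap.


Insert 49: [49]
Insert 4: [49, 4]
Insert 18: [49, 4, 18]
Insert 49: [49, 49, 18, 4]
Insert 8: [49, 49, 18, 4, 8]

Final heap: [49, 49, 18, 4, 8]


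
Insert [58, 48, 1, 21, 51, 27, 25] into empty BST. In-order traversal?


Insert 58: root
Insert 48: L from 58
Insert 1: L from 58 -> L from 48
Insert 21: L from 58 -> L from 48 -> R from 1
Insert 51: L from 58 -> R from 48
Insert 27: L from 58 -> L from 48 -> R from 1 -> R from 21
Insert 25: L from 58 -> L from 48 -> R from 1 -> R from 21 -> L from 27

In-order: [1, 21, 25, 27, 48, 51, 58]


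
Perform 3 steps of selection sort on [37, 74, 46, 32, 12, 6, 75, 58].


Initial: [37, 74, 46, 32, 12, 6, 75, 58]
Step 1: min=6 at 5
  Swap: [6, 74, 46, 32, 12, 37, 75, 58]
Step 2: min=12 at 4
  Swap: [6, 12, 46, 32, 74, 37, 75, 58]
Step 3: min=32 at 3
  Swap: [6, 12, 32, 46, 74, 37, 75, 58]

After 3 steps: [6, 12, 32, 46, 74, 37, 75, 58]


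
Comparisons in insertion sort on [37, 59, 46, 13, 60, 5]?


Algorithm: insertion sort
Input: [37, 59, 46, 13, 60, 5]
Sorted: [5, 13, 37, 46, 59, 60]

12


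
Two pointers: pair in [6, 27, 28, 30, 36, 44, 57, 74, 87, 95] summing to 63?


lo=0(6)+hi=9(95)=101
lo=0(6)+hi=8(87)=93
lo=0(6)+hi=7(74)=80
lo=0(6)+hi=6(57)=63

Yes: 6+57=63


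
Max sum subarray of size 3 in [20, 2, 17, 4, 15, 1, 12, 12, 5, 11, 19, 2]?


[0:3]: 39
[1:4]: 23
[2:5]: 36
[3:6]: 20
[4:7]: 28
[5:8]: 25
[6:9]: 29
[7:10]: 28
[8:11]: 35
[9:12]: 32

Max: 39 at [0:3]


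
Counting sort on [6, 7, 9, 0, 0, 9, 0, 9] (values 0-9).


Input: [6, 7, 9, 0, 0, 9, 0, 9]
Counts: [3, 0, 0, 0, 0, 0, 1, 1, 0, 3]

Sorted: [0, 0, 0, 6, 7, 9, 9, 9]


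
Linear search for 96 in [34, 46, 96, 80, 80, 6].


i=0: 34!=96
i=1: 46!=96
i=2: 96==96 found!

Found at 2, 3 comps


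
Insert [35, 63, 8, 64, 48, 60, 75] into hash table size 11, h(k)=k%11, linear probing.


Insert 35: h=2 -> slot 2
Insert 63: h=8 -> slot 8
Insert 8: h=8, 1 probes -> slot 9
Insert 64: h=9, 1 probes -> slot 10
Insert 48: h=4 -> slot 4
Insert 60: h=5 -> slot 5
Insert 75: h=9, 2 probes -> slot 0

Table: [75, None, 35, None, 48, 60, None, None, 63, 8, 64]


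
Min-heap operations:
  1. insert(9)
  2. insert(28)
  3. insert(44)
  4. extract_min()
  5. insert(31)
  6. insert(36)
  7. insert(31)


insert(9) -> [9]
insert(28) -> [9, 28]
insert(44) -> [9, 28, 44]
extract_min()->9, [28, 44]
insert(31) -> [28, 44, 31]
insert(36) -> [28, 36, 31, 44]
insert(31) -> [28, 31, 31, 44, 36]

Final heap: [28, 31, 31, 44, 36]


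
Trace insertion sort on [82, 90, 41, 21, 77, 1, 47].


Initial: [82, 90, 41, 21, 77, 1, 47]
Insert 90: [82, 90, 41, 21, 77, 1, 47]
Insert 41: [41, 82, 90, 21, 77, 1, 47]
Insert 21: [21, 41, 82, 90, 77, 1, 47]
Insert 77: [21, 41, 77, 82, 90, 1, 47]
Insert 1: [1, 21, 41, 77, 82, 90, 47]
Insert 47: [1, 21, 41, 47, 77, 82, 90]

Sorted: [1, 21, 41, 47, 77, 82, 90]


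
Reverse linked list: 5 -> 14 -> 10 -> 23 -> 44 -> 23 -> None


Step 1: curr=5, set curr.next=prev(None) | reversed so far: 5
Step 2: curr=14, set curr.next=prev(5) | reversed so far: 14 -> 5
Step 3: curr=10, set curr.next=prev(14) | reversed so far: 10 -> 14 -> 5
Step 4: curr=23, set curr.next=prev(10) | reversed so far: 23 -> 10 -> 14 -> 5
Step 5: curr=44, set curr.next=prev(23) | reversed so far: 44 -> 23 -> 10 -> 14 -> 5
Step 6: curr=23, set curr.next=prev(44) | reversed so far: 23 -> 44 -> 23 -> 10 -> 14 -> 5

23 -> 44 -> 23 -> 10 -> 14 -> 5 -> None


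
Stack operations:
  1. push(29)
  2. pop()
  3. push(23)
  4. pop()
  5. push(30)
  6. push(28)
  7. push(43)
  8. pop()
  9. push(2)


push(29) -> [29]
pop()->29, []
push(23) -> [23]
pop()->23, []
push(30) -> [30]
push(28) -> [30, 28]
push(43) -> [30, 28, 43]
pop()->43, [30, 28]
push(2) -> [30, 28, 2]

Final stack: [30, 28, 2]


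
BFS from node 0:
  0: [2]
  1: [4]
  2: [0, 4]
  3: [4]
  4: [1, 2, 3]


Visit 0, enqueue [2]
Visit 2, enqueue [4]
Visit 4, enqueue [1, 3]
Visit 1, enqueue []
Visit 3, enqueue []

BFS order: [0, 2, 4, 1, 3]


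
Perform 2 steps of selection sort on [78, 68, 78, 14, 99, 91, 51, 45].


Initial: [78, 68, 78, 14, 99, 91, 51, 45]
Step 1: min=14 at 3
  Swap: [14, 68, 78, 78, 99, 91, 51, 45]
Step 2: min=45 at 7
  Swap: [14, 45, 78, 78, 99, 91, 51, 68]

After 2 steps: [14, 45, 78, 78, 99, 91, 51, 68]


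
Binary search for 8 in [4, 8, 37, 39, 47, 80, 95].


Step 1: lo=0, hi=6, mid=3, val=39
Step 2: lo=0, hi=2, mid=1, val=8

Found at index 1


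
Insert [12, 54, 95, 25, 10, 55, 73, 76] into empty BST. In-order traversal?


Insert 12: root
Insert 54: R from 12
Insert 95: R from 12 -> R from 54
Insert 25: R from 12 -> L from 54
Insert 10: L from 12
Insert 55: R from 12 -> R from 54 -> L from 95
Insert 73: R from 12 -> R from 54 -> L from 95 -> R from 55
Insert 76: R from 12 -> R from 54 -> L from 95 -> R from 55 -> R from 73

In-order: [10, 12, 25, 54, 55, 73, 76, 95]


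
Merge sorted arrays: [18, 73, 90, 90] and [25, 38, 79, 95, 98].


Take 18 from A
Take 25 from B
Take 38 from B
Take 73 from A
Take 79 from B
Take 90 from A
Take 90 from A

Merged: [18, 25, 38, 73, 79, 90, 90, 95, 98]


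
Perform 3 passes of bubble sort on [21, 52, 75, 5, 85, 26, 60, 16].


Initial: [21, 52, 75, 5, 85, 26, 60, 16]
Pass 1: [21, 52, 5, 75, 26, 60, 16, 85] (4 swaps)
Pass 2: [21, 5, 52, 26, 60, 16, 75, 85] (4 swaps)
Pass 3: [5, 21, 26, 52, 16, 60, 75, 85] (3 swaps)

After 3 passes: [5, 21, 26, 52, 16, 60, 75, 85]


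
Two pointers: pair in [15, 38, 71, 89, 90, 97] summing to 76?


lo=0(15)+hi=5(97)=112
lo=0(15)+hi=4(90)=105
lo=0(15)+hi=3(89)=104
lo=0(15)+hi=2(71)=86
lo=0(15)+hi=1(38)=53

No pair found


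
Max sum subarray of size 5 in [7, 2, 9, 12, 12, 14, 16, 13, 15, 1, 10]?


[0:5]: 42
[1:6]: 49
[2:7]: 63
[3:8]: 67
[4:9]: 70
[5:10]: 59
[6:11]: 55

Max: 70 at [4:9]


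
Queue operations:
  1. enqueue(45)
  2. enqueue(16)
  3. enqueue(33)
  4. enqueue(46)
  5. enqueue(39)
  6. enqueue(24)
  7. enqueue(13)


enqueue(45) -> [45]
enqueue(16) -> [45, 16]
enqueue(33) -> [45, 16, 33]
enqueue(46) -> [45, 16, 33, 46]
enqueue(39) -> [45, 16, 33, 46, 39]
enqueue(24) -> [45, 16, 33, 46, 39, 24]
enqueue(13) -> [45, 16, 33, 46, 39, 24, 13]

Final queue: [45, 16, 33, 46, 39, 24, 13]


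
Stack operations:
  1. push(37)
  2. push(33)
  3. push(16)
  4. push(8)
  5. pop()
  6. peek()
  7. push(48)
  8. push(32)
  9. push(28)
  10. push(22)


push(37) -> [37]
push(33) -> [37, 33]
push(16) -> [37, 33, 16]
push(8) -> [37, 33, 16, 8]
pop()->8, [37, 33, 16]
peek()->16
push(48) -> [37, 33, 16, 48]
push(32) -> [37, 33, 16, 48, 32]
push(28) -> [37, 33, 16, 48, 32, 28]
push(22) -> [37, 33, 16, 48, 32, 28, 22]

Final stack: [37, 33, 16, 48, 32, 28, 22]


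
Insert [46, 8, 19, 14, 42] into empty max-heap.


Insert 46: [46]
Insert 8: [46, 8]
Insert 19: [46, 8, 19]
Insert 14: [46, 14, 19, 8]
Insert 42: [46, 42, 19, 8, 14]

Final heap: [46, 42, 19, 8, 14]


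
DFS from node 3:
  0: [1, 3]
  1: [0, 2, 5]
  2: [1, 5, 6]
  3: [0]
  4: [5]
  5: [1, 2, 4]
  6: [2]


Visit 3, push [0]
Visit 0, push [1]
Visit 1, push [5, 2]
Visit 2, push [6, 5]
Visit 5, push [4]
Visit 4, push []
Visit 6, push []

DFS order: [3, 0, 1, 2, 5, 4, 6]


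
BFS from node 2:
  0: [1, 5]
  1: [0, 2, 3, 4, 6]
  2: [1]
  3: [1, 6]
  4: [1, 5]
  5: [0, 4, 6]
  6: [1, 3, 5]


Visit 2, enqueue [1]
Visit 1, enqueue [0, 3, 4, 6]
Visit 0, enqueue [5]
Visit 3, enqueue []
Visit 4, enqueue []
Visit 6, enqueue []
Visit 5, enqueue []

BFS order: [2, 1, 0, 3, 4, 6, 5]


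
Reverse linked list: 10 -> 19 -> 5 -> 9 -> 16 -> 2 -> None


Step 1: curr=10, set curr.next=prev(None) | reversed so far: 10
Step 2: curr=19, set curr.next=prev(10) | reversed so far: 19 -> 10
Step 3: curr=5, set curr.next=prev(19) | reversed so far: 5 -> 19 -> 10
Step 4: curr=9, set curr.next=prev(5) | reversed so far: 9 -> 5 -> 19 -> 10
Step 5: curr=16, set curr.next=prev(9) | reversed so far: 16 -> 9 -> 5 -> 19 -> 10
Step 6: curr=2, set curr.next=prev(16) | reversed so far: 2 -> 16 -> 9 -> 5 -> 19 -> 10

2 -> 16 -> 9 -> 5 -> 19 -> 10 -> None


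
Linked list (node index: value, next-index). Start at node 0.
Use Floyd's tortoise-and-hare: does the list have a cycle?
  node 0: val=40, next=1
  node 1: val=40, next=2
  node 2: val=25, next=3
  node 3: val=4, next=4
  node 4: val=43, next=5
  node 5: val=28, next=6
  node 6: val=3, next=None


Floyd's tortoise (slow, +1) and hare (fast, +2):
  init: slow=0, fast=0
  step 1: slow=1, fast=2
  step 2: slow=2, fast=4
  step 3: slow=3, fast=6
  step 4: fast -> None, no cycle

Cycle: no


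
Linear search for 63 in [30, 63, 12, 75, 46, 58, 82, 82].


i=0: 30!=63
i=1: 63==63 found!

Found at 1, 2 comps


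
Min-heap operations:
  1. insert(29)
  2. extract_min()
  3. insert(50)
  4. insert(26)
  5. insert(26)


insert(29) -> [29]
extract_min()->29, []
insert(50) -> [50]
insert(26) -> [26, 50]
insert(26) -> [26, 50, 26]

Final heap: [26, 50, 26]


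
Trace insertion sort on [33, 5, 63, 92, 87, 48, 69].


Initial: [33, 5, 63, 92, 87, 48, 69]
Insert 5: [5, 33, 63, 92, 87, 48, 69]
Insert 63: [5, 33, 63, 92, 87, 48, 69]
Insert 92: [5, 33, 63, 92, 87, 48, 69]
Insert 87: [5, 33, 63, 87, 92, 48, 69]
Insert 48: [5, 33, 48, 63, 87, 92, 69]
Insert 69: [5, 33, 48, 63, 69, 87, 92]

Sorted: [5, 33, 48, 63, 69, 87, 92]


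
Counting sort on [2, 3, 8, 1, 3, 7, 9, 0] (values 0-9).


Input: [2, 3, 8, 1, 3, 7, 9, 0]
Counts: [1, 1, 1, 2, 0, 0, 0, 1, 1, 1]

Sorted: [0, 1, 2, 3, 3, 7, 8, 9]


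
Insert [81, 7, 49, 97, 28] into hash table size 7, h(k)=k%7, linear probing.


Insert 81: h=4 -> slot 4
Insert 7: h=0 -> slot 0
Insert 49: h=0, 1 probes -> slot 1
Insert 97: h=6 -> slot 6
Insert 28: h=0, 2 probes -> slot 2

Table: [7, 49, 28, None, 81, None, 97]


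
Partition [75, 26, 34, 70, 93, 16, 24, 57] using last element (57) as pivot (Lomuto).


Pivot: 57
  26 <= 57: swap -> [26, 75, 34, 70, 93, 16, 24, 57]
  34 <= 57: swap -> [26, 34, 75, 70, 93, 16, 24, 57]
  16 <= 57: swap -> [26, 34, 16, 70, 93, 75, 24, 57]
  24 <= 57: swap -> [26, 34, 16, 24, 93, 75, 70, 57]
Place pivot at 4: [26, 34, 16, 24, 57, 75, 70, 93]

Partitioned: [26, 34, 16, 24, 57, 75, 70, 93]
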